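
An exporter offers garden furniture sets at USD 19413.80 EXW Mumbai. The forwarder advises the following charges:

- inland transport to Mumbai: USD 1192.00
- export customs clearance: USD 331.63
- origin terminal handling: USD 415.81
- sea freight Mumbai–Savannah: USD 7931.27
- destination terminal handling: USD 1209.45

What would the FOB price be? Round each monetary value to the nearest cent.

FOB price: USD 21353.24

Not relevant to the conversion: freight, destination terminal — on the buyer under both terms; not part of either seller's price.
From EXW to FOB, the seller additionally bears: inland to port, export clearance, origin terminal.
FOB price = 19413.80 + 1192.00 + 331.63 + 415.81 = 21353.24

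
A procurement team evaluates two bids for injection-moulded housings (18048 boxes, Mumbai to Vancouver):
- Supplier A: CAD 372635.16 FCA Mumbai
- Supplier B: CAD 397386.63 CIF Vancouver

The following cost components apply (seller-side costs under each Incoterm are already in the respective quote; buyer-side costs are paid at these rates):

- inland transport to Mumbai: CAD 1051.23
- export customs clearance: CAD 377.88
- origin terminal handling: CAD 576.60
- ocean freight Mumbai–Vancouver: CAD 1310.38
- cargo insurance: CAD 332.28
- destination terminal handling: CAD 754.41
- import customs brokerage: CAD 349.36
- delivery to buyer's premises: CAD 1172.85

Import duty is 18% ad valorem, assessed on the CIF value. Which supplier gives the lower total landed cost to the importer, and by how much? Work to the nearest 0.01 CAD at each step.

Supplier A (FCA):
CIF value = FCA price + origin terminal + freight + insurance = 372635.16 + 576.60 + 1310.38 + 332.28 = 374854.42
Import duty = 374854.42 × 18% = 67473.80
Buyer bears (A): 576.60 + 1310.38 + 332.28 + 754.41 + 349.36 + 1172.85 = 4495.88
Landed cost (A) = invoice 372635.16 + 4495.88 + duty 67473.80 = 444604.84
Supplier B (CIF):
The CIF price already equals the CIF value: 397386.63
Import duty = 397386.63 × 18% = 71529.59
Buyer bears (B): 754.41 + 349.36 + 1172.85 = 2276.62
Landed cost (B) = invoice 397386.63 + 2276.62 + duty 71529.59 = 471192.84
Difference = |444604.84 − 471192.84| = 26588.00

Supplier A is cheaper by CAD 26588.00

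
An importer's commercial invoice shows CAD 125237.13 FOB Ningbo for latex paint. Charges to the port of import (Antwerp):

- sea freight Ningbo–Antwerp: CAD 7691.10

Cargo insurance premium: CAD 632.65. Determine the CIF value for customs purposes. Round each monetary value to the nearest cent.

CIF value: CAD 133560.88

CIF = FOB price + freight + insurance
CIF = 125237.13 + 7691.10 + 632.65 = 133560.88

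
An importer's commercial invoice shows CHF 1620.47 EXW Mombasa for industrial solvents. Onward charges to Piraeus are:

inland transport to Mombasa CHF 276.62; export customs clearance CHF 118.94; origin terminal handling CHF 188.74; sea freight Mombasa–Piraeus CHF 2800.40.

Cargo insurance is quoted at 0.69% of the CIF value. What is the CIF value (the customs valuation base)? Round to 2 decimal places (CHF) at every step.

CIF value: CHF 5039.95

Let C be the CIF value. C = EXW price + pre-shipment costs + freight + 0.69% × C
C − 0.69% × C = 1620.47 + 276.62 + 118.94 + 188.74 + 2800.40
0.9931 × C = 5005.17
C = 5005.17 / 0.9931 = 5039.95
Insurance premium = 0.69% × 5039.95 = 34.78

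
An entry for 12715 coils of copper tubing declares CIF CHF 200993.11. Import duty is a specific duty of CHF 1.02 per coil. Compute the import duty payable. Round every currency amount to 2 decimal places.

Import duty: CHF 12969.30

Import duty = 12715 × 1.02 = 12969.30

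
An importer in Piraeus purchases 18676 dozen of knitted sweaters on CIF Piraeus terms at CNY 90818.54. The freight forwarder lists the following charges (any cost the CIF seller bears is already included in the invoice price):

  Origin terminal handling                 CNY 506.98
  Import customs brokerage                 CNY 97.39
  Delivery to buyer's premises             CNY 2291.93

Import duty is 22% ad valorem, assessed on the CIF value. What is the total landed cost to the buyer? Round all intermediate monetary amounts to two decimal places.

CIF: the seller pays costs through ocean freight and marine insurance to the destination port.
Already in the invoice (seller's account under CIF): origin terminal — exclude.
The CIF price already equals the CIF value: 90818.54
Import duty = 90818.54 × 22% = 19980.08
Buyer bears: brokerage 97.39 + delivery 2291.93 + duty 19980.08 = 22369.40
Landed cost = invoice 90818.54 + 22369.40 = 113187.94

Total landed cost: CNY 113187.94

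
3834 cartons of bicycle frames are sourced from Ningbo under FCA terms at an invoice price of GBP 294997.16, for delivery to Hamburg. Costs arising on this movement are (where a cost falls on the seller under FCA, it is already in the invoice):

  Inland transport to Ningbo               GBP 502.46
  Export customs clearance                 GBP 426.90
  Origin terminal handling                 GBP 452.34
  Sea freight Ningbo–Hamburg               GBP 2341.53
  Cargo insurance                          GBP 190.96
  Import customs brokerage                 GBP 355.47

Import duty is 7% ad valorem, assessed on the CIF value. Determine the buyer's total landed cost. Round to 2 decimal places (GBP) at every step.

FCA: the seller delivers export-cleared goods to the carrier; the buyer bears costs from that point.
Already in the invoice (seller's account under FCA): inland to port, export clearance — exclude.
CIF value = FCA price + origin terminal + freight + insurance = 294997.16 + 452.34 + 2341.53 + 190.96 = 297981.99
Import duty = 297981.99 × 7% = 20858.74
Buyer bears: origin terminal 452.34 + freight 2341.53 + insurance 190.96 + brokerage 355.47 + duty 20858.74 = 24199.04
Landed cost = invoice 294997.16 + 24199.04 = 319196.20

Total landed cost: GBP 319196.20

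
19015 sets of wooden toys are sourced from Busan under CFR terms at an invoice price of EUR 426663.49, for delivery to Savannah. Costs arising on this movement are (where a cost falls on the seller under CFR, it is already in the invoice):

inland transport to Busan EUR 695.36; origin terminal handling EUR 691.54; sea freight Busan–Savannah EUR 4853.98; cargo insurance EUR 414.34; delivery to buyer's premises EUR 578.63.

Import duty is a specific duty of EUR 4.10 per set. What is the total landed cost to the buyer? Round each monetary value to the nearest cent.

CFR: the seller pays costs through ocean freight to the destination port, but not insurance.
Already in the invoice (seller's account under CFR): inland to port, origin terminal, freight — exclude.
CIF value = CFR price + insurance = 426663.49 + 414.34 = 427077.83
Import duty = 19015 × 4.10 = 77961.50
Buyer bears: insurance 414.34 + delivery 578.63 + duty 77961.50 = 78954.47
Landed cost = invoice 426663.49 + 78954.47 = 505617.96

Total landed cost: EUR 505617.96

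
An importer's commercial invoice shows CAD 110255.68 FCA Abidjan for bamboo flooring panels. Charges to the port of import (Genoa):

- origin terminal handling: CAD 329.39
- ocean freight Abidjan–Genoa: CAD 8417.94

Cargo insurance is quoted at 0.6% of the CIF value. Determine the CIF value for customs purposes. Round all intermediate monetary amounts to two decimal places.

Let C be the CIF value. C = FCA price + pre-shipment costs + freight + 0.6% × C
C − 0.6% × C = 110255.68 + 329.39 + 8417.94
0.994 × C = 119003.01
C = 119003.01 / 0.994 = 119721.34
Insurance premium = 0.6% × 119721.34 = 718.33

CIF value: CAD 119721.34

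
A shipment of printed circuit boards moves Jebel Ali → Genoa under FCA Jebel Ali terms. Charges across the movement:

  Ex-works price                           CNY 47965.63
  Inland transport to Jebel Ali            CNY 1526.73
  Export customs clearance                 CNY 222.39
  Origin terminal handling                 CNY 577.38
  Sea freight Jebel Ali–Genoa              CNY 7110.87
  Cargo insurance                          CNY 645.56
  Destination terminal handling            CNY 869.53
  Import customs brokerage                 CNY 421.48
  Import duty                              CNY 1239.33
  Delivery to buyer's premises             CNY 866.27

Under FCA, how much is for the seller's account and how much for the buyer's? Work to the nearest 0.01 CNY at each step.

Seller: CNY 49714.75; buyer: CNY 11730.42

FCA: the seller delivers export-cleared goods to the carrier; the buyer bears costs from that point.
Seller's account: goods 47965.63 + inland to port 1526.73 + export clearance 222.39 = 49714.75
Buyer's account: origin terminal 577.38 + freight 7110.87 + insurance 645.56 + destination terminal 869.53 + brokerage 421.48 + duty 1239.33 + delivery 866.27 = 11730.42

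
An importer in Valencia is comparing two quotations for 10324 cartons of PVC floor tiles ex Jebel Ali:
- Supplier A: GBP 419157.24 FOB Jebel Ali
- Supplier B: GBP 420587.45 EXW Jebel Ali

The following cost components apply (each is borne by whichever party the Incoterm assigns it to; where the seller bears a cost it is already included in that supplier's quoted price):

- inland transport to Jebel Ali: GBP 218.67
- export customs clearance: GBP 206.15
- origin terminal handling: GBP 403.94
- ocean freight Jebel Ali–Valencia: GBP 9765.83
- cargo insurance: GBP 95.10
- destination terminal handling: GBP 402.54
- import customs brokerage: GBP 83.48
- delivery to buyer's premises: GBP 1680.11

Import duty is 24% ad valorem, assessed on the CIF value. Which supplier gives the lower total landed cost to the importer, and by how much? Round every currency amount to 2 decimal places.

Supplier A is cheaper by GBP 2801.12

Supplier A (FOB):
CIF value = FOB price + freight + insurance = 419157.24 + 9765.83 + 95.10 = 429018.17
Import duty = 429018.17 × 24% = 102964.36
Buyer bears (A): 9765.83 + 95.10 + 402.54 + 83.48 + 1680.11 = 12027.06
Landed cost (A) = invoice 419157.24 + 12027.06 + duty 102964.36 = 534148.66
Supplier B (EXW):
CIF value = EXW price + inland to port + export clearance + origin terminal + freight + insurance = 420587.45 + 218.67 + 206.15 + 403.94 + 9765.83 + 95.10 = 431277.14
Import duty = 431277.14 × 24% = 103506.51
Buyer bears (B): 218.67 + 206.15 + 403.94 + 9765.83 + 95.10 + 402.54 + 83.48 + 1680.11 = 12855.82
Landed cost (B) = invoice 420587.45 + 12855.82 + duty 103506.51 = 536949.78
Difference = |534148.66 − 536949.78| = 2801.12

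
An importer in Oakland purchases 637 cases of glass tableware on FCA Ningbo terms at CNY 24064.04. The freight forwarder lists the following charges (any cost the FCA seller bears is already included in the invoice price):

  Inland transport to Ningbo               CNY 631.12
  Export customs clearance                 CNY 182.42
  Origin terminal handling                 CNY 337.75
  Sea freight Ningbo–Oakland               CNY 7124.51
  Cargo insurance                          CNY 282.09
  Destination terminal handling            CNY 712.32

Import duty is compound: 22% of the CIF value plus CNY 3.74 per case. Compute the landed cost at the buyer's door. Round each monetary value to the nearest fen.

Total landed cost: CNY 41900.94

FCA: the seller delivers export-cleared goods to the carrier; the buyer bears costs from that point.
Already in the invoice (seller's account under FCA): inland to port, export clearance — exclude.
CIF value = FCA price + origin terminal + freight + insurance = 24064.04 + 337.75 + 7124.51 + 282.09 = 31808.39
Ad valorem component: 31808.39 × 22% = 6997.85
Specific component: 637 × 3.74 = 2382.38
Import duty = 6997.85 + 2382.38 = 9380.23
Buyer bears: origin terminal 337.75 + freight 7124.51 + insurance 282.09 + destination terminal 712.32 + duty 9380.23 = 17836.90
Landed cost = invoice 24064.04 + 17836.90 = 41900.94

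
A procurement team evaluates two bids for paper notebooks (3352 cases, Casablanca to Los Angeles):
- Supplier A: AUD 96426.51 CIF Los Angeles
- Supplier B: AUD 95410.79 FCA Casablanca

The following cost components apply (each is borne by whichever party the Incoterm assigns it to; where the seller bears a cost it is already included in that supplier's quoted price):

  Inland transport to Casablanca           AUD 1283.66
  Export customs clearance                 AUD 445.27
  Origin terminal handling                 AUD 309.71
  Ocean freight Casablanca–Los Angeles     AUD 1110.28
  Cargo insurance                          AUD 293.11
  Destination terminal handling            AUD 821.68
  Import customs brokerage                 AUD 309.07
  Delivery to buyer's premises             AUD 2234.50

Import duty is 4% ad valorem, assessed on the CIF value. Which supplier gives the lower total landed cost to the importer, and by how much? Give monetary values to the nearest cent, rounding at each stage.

Supplier A (CIF):
The CIF price already equals the CIF value: 96426.51
Import duty = 96426.51 × 4% = 3857.06
Buyer bears (A): 821.68 + 309.07 + 2234.50 = 3365.25
Landed cost (A) = invoice 96426.51 + 3365.25 + duty 3857.06 = 103648.82
Supplier B (FCA):
CIF value = FCA price + origin terminal + freight + insurance = 95410.79 + 309.71 + 1110.28 + 293.11 = 97123.89
Import duty = 97123.89 × 4% = 3884.96
Buyer bears (B): 309.71 + 1110.28 + 293.11 + 821.68 + 309.07 + 2234.50 = 5078.35
Landed cost (B) = invoice 95410.79 + 5078.35 + duty 3884.96 = 104374.10
Difference = |103648.82 − 104374.10| = 725.28

Supplier A is cheaper by AUD 725.28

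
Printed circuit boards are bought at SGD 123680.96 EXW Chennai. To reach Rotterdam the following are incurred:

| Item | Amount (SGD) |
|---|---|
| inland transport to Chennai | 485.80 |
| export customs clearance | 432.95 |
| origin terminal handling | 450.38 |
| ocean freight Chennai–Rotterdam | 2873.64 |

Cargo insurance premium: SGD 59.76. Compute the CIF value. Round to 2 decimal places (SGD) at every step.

CIF value: SGD 127983.49

CIF = EXW price + pre-shipment costs + freight + insurance
CIF = 123680.96 + 485.80 + 432.95 + 450.38 + 2873.64 + 59.76 = 127983.49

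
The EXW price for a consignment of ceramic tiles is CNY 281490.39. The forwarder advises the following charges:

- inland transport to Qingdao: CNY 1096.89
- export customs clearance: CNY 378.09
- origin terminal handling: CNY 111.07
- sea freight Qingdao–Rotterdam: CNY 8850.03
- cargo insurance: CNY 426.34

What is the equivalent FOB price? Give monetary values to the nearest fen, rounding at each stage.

FOB price: CNY 283076.44

Not relevant to the conversion: freight, insurance — on the buyer under both terms; not part of either seller's price.
From EXW to FOB, the seller additionally bears: inland to port, export clearance, origin terminal.
FOB price = 281490.39 + 1096.89 + 378.09 + 111.07 = 283076.44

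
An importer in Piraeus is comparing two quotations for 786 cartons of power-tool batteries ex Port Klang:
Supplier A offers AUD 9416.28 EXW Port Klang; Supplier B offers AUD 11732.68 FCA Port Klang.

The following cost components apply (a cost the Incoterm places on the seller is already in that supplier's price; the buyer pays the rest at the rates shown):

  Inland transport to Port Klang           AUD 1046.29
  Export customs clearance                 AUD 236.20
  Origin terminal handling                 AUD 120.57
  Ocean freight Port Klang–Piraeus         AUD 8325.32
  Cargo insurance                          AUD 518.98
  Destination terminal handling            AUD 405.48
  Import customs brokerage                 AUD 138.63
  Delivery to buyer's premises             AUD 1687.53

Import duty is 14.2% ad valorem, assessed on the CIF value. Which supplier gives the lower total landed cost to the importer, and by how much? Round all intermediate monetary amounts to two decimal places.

Supplier A is cheaper by AUD 1180.72

Supplier A (EXW):
CIF value = EXW price + inland to port + export clearance + origin terminal + freight + insurance = 9416.28 + 1046.29 + 236.20 + 120.57 + 8325.32 + 518.98 = 19663.64
Import duty = 19663.64 × 14.2% = 2792.24
Buyer bears (A): 1046.29 + 236.20 + 120.57 + 8325.32 + 518.98 + 405.48 + 138.63 + 1687.53 = 12479.00
Landed cost (A) = invoice 9416.28 + 12479.00 + duty 2792.24 = 24687.52
Supplier B (FCA):
CIF value = FCA price + origin terminal + freight + insurance = 11732.68 + 120.57 + 8325.32 + 518.98 = 20697.55
Import duty = 20697.55 × 14.2% = 2939.05
Buyer bears (B): 120.57 + 8325.32 + 518.98 + 405.48 + 138.63 + 1687.53 = 11196.51
Landed cost (B) = invoice 11732.68 + 11196.51 + duty 2939.05 = 25868.24
Difference = |24687.52 − 25868.24| = 1180.72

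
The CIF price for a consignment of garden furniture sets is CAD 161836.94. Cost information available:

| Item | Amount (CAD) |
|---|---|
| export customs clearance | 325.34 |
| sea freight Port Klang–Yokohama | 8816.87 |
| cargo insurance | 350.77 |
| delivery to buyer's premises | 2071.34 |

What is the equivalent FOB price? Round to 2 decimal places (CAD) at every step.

FOB price: CAD 152669.30

Not relevant to the conversion: export clearance — on the seller under both CIF and FOB; already in the CIF price and stays in the FOB price. delivery — on the buyer under both terms; not part of either seller's price.
From CIF to FOB, the seller no longer bears: freight, insurance.
FOB price = 161836.94 − 8816.87 − 350.77 = 152669.30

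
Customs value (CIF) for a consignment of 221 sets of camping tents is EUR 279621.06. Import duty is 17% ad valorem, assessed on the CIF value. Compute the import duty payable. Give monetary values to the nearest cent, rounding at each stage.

Import duty = 279621.06 × 17% = 47535.58

Import duty: EUR 47535.58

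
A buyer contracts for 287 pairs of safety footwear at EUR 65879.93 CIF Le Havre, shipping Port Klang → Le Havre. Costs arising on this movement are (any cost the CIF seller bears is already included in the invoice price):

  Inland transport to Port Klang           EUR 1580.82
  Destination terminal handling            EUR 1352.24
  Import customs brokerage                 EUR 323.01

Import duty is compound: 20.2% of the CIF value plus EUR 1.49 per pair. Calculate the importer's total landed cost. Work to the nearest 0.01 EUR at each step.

Total landed cost: EUR 81290.56

CIF: the seller pays costs through ocean freight and marine insurance to the destination port.
Already in the invoice (seller's account under CIF): inland to port — exclude.
The CIF price already equals the CIF value: 65879.93
Ad valorem component: 65879.93 × 20.2% = 13307.75
Specific component: 287 × 1.49 = 427.63
Import duty = 13307.75 + 427.63 = 13735.38
Buyer bears: destination terminal 1352.24 + brokerage 323.01 + duty 13735.38 = 15410.63
Landed cost = invoice 65879.93 + 15410.63 = 81290.56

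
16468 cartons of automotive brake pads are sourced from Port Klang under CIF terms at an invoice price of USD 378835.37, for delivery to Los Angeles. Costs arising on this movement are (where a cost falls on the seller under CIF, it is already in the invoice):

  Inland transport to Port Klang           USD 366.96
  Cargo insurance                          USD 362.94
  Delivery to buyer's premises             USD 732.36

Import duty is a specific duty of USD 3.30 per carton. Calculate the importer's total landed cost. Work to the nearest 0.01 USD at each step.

CIF: the seller pays costs through ocean freight and marine insurance to the destination port.
Already in the invoice (seller's account under CIF): inland to port, insurance — exclude.
The CIF price already equals the CIF value: 378835.37
Import duty = 16468 × 3.30 = 54344.40
Buyer bears: delivery 732.36 + duty 54344.40 = 55076.76
Landed cost = invoice 378835.37 + 55076.76 = 433912.13

Total landed cost: USD 433912.13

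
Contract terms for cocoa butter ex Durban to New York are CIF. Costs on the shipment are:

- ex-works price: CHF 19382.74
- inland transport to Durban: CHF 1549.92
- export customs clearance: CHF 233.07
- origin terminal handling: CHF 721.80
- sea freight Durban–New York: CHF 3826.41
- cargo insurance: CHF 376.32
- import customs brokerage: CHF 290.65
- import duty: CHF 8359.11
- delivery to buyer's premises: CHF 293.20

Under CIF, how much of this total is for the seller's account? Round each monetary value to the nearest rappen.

Seller's account: CHF 26090.26

CIF: the seller pays costs through ocean freight and marine insurance to the destination port.
Seller's account: goods 19382.74 + inland to port 1549.92 + export clearance 233.07 + origin terminal 721.80 + freight 3826.41 + insurance 376.32 = 26090.26
Buyer's account: brokerage 290.65 + duty 8359.11 + delivery 293.20 = 8942.96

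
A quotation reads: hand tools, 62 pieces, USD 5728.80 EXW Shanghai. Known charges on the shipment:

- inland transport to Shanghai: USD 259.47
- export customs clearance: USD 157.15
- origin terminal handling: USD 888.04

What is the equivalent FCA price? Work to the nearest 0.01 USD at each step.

FCA price: USD 6145.42

Not relevant to the conversion: origin terminal — on the buyer under both terms; not part of either seller's price.
From EXW to FCA, the seller additionally bears: inland to port, export clearance.
FCA price = 5728.80 + 259.47 + 157.15 = 6145.42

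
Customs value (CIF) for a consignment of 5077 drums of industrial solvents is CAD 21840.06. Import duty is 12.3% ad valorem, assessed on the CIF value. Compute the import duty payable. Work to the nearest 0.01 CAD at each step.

Import duty = 21840.06 × 12.3% = 2686.33

Import duty: CAD 2686.33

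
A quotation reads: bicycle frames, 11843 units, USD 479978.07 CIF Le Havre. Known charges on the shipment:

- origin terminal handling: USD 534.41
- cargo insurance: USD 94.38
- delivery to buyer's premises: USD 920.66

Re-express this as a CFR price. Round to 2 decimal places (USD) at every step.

Not relevant to the conversion: origin terminal — on the seller under both CIF and CFR; already in the CIF price and stays in the CFR price. delivery — on the buyer under both terms; not part of either seller's price.
From CIF to CFR, the seller no longer bears: insurance.
CFR price = 479978.07 − 94.38 = 479883.69

CFR price: USD 479883.69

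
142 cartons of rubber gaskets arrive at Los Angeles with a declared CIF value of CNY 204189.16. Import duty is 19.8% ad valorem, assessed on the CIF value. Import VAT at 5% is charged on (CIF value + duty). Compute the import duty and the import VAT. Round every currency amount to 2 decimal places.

Import duty = 204189.16 × 19.8% = 40429.45
VAT base = CIF + duty = 204189.16 + 40429.45 = 244618.61
Import VAT = 244618.61 × 5% = 12230.93

Import duty: CNY 40429.45; import VAT: CNY 12230.93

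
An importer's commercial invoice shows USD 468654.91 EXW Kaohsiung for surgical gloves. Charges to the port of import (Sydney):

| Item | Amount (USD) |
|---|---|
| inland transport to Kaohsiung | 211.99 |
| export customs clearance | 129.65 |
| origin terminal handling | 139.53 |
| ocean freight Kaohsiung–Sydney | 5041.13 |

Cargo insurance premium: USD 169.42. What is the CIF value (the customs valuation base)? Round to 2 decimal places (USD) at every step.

CIF = EXW price + pre-shipment costs + freight + insurance
CIF = 468654.91 + 211.99 + 129.65 + 139.53 + 5041.13 + 169.42 = 474346.63

CIF value: USD 474346.63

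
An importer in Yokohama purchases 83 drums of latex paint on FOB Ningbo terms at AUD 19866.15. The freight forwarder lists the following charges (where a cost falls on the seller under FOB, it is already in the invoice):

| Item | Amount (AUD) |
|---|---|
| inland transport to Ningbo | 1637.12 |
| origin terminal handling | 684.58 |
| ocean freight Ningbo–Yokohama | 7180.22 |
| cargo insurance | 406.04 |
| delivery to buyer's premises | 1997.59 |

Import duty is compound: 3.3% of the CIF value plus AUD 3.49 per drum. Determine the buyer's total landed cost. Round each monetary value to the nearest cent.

FOB: the seller bears costs until goods are on board at the origin port; the buyer bears freight, insurance and all costs thereafter.
Already in the invoice (seller's account under FOB): inland to port, origin terminal — exclude.
CIF value = FOB price + freight + insurance = 19866.15 + 7180.22 + 406.04 = 27452.41
Ad valorem component: 27452.41 × 3.3% = 905.93
Specific component: 83 × 3.49 = 289.67
Import duty = 905.93 + 289.67 = 1195.60
Buyer bears: freight 7180.22 + insurance 406.04 + delivery 1997.59 + duty 1195.60 = 10779.45
Landed cost = invoice 19866.15 + 10779.45 = 30645.60

Total landed cost: AUD 30645.60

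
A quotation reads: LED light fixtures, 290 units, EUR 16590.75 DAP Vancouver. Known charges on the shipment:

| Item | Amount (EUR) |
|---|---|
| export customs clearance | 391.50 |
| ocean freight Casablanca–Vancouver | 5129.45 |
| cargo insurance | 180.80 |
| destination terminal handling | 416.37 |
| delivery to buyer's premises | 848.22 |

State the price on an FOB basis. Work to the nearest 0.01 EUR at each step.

FOB price: EUR 10015.91

Not relevant to the conversion: export clearance — on the seller under both DAP and FOB; already in the DAP price and stays in the FOB price.
From DAP to FOB, the seller no longer bears: freight, insurance, destination terminal, delivery.
FOB price = 16590.75 − 5129.45 − 180.80 − 416.37 − 848.22 = 10015.91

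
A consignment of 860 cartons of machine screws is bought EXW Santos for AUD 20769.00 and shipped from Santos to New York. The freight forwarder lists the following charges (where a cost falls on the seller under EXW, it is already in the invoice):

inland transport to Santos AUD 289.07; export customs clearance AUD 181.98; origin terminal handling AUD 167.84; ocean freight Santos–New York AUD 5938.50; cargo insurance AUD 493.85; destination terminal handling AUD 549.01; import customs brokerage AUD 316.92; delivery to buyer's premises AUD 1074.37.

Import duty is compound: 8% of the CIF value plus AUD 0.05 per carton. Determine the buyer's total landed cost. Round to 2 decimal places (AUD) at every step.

EXW: the seller makes goods available at their premises; the buyer bears all onward costs.
CIF value = EXW price + inland to port + export clearance + origin terminal + freight + insurance = 20769.00 + 289.07 + 181.98 + 167.84 + 5938.50 + 493.85 = 27840.24
Ad valorem component: 27840.24 × 8% = 2227.22
Specific component: 860 × 0.05 = 43.00
Import duty = 2227.22 + 43.00 = 2270.22
Buyer bears: inland to port 289.07 + export clearance 181.98 + origin terminal 167.84 + freight 5938.50 + insurance 493.85 + destination terminal 549.01 + brokerage 316.92 + delivery 1074.37 + duty 2270.22 = 11281.76
Landed cost = invoice 20769.00 + 11281.76 = 32050.76

Total landed cost: AUD 32050.76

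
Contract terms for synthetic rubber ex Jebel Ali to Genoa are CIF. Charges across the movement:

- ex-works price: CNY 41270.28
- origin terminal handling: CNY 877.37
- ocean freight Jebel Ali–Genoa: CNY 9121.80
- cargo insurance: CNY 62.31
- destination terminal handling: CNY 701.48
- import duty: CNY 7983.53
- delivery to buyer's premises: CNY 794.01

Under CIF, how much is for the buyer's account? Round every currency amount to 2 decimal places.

CIF: the seller pays costs through ocean freight and marine insurance to the destination port.
Seller's account: goods 41270.28 + origin terminal 877.37 + freight 9121.80 + insurance 62.31 = 51331.76
Buyer's account: destination terminal 701.48 + duty 7983.53 + delivery 794.01 = 9479.02

Buyer's account: CNY 9479.02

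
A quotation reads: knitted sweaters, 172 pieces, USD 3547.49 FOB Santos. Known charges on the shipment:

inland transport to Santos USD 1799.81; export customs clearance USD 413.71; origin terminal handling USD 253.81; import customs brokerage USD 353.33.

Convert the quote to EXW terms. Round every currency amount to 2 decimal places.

Not relevant to the conversion: brokerage — on the buyer under both terms; not part of either seller's price.
From FOB to EXW, the seller no longer bears: inland to port, export clearance, origin terminal.
EXW price = 3547.49 − 1799.81 − 413.71 − 253.81 = 1080.16

EXW price: USD 1080.16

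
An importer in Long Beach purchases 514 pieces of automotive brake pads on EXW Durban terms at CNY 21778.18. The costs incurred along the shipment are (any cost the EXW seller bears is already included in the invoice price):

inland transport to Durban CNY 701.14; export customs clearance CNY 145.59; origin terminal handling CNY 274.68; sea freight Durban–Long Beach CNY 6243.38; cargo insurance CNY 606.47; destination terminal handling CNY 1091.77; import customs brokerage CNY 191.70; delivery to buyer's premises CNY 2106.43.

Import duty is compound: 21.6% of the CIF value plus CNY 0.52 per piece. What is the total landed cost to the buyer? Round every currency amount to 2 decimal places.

Total landed cost: CNY 39832.50

EXW: the seller makes goods available at their premises; the buyer bears all onward costs.
CIF value = EXW price + inland to port + export clearance + origin terminal + freight + insurance = 21778.18 + 701.14 + 145.59 + 274.68 + 6243.38 + 606.47 = 29749.44
Ad valorem component: 29749.44 × 21.6% = 6425.88
Specific component: 514 × 0.52 = 267.28
Import duty = 6425.88 + 267.28 = 6693.16
Buyer bears: inland to port 701.14 + export clearance 145.59 + origin terminal 274.68 + freight 6243.38 + insurance 606.47 + destination terminal 1091.77 + brokerage 191.70 + delivery 2106.43 + duty 6693.16 = 18054.32
Landed cost = invoice 21778.18 + 18054.32 = 39832.50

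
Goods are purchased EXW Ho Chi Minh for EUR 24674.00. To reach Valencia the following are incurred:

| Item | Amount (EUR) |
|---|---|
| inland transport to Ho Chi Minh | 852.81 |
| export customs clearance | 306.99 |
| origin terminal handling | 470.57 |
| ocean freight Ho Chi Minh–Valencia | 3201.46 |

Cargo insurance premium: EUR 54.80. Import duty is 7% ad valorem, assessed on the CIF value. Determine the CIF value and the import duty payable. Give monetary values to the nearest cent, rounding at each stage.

CIF value: EUR 29560.63; import duty: EUR 2069.24

CIF = EXW price + pre-shipment costs + freight + insurance
CIF = 24674.00 + 852.81 + 306.99 + 470.57 + 3201.46 + 54.80 = 29560.63
Import duty = 29560.63 × 7% = 2069.24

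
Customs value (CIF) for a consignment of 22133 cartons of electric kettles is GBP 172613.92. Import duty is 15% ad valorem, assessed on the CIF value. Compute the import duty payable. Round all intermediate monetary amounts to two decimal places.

Import duty: GBP 25892.09

Import duty = 172613.92 × 15% = 25892.09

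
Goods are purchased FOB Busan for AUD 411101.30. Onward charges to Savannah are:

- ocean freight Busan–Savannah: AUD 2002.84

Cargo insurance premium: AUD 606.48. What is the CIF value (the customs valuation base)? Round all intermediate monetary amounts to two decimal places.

CIF value: AUD 413710.62

CIF = FOB price + freight + insurance
CIF = 411101.30 + 2002.84 + 606.48 = 413710.62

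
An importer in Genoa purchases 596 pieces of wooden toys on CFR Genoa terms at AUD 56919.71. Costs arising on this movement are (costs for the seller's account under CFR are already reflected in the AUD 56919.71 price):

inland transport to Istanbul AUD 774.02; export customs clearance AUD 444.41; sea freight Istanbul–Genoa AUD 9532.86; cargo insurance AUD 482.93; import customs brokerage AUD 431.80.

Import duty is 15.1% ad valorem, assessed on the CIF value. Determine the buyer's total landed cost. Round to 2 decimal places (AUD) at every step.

CFR: the seller pays costs through ocean freight to the destination port, but not insurance.
Already in the invoice (seller's account under CFR): inland to port, export clearance, freight — exclude.
CIF value = CFR price + insurance = 56919.71 + 482.93 = 57402.64
Import duty = 57402.64 × 15.1% = 8667.80
Buyer bears: insurance 482.93 + brokerage 431.80 + duty 8667.80 = 9582.53
Landed cost = invoice 56919.71 + 9582.53 = 66502.24

Total landed cost: AUD 66502.24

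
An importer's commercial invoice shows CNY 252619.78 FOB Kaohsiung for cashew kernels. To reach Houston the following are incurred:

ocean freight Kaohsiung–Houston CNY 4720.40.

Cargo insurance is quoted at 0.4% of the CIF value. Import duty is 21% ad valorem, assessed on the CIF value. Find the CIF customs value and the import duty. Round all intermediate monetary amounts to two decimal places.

Let C be the CIF value. C = FOB price + freight + 0.4% × C
C − 0.4% × C = 252619.78 + 4720.40
0.996 × C = 257340.18
C = 257340.18 / 0.996 = 258373.67
Insurance premium = 0.4% × 258373.67 = 1033.49
Import duty = 258373.67 × 21% = 54258.47

CIF value: CNY 258373.67; import duty: CNY 54258.47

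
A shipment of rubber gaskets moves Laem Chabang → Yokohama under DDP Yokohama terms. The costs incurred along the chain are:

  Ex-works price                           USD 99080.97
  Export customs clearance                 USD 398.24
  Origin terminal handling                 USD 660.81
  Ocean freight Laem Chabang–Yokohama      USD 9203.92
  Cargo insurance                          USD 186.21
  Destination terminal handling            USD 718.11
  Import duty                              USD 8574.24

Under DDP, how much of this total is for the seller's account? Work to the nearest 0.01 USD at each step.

DDP: the seller bears all costs including import duty.
Seller's account: goods 99080.97 + export clearance 398.24 + origin terminal 660.81 + freight 9203.92 + insurance 186.21 + destination terminal 718.11 + duty 8574.24 = 118822.50
Buyer's account: 0.00

Seller's account: USD 118822.50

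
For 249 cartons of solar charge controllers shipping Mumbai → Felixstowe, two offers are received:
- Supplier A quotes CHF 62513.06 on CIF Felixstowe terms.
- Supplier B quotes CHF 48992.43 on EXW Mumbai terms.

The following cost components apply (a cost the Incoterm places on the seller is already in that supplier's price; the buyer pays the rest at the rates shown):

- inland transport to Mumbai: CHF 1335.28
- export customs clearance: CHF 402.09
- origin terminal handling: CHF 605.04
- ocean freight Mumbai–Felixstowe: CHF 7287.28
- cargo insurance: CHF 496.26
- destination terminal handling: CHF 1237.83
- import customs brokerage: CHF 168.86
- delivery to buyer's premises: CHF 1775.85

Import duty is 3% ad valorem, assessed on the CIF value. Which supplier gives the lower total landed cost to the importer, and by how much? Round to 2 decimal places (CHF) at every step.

Supplier B is cheaper by CHF 3496.52

Supplier A (CIF):
The CIF price already equals the CIF value: 62513.06
Import duty = 62513.06 × 3% = 1875.39
Buyer bears (A): 1237.83 + 168.86 + 1775.85 = 3182.54
Landed cost (A) = invoice 62513.06 + 3182.54 + duty 1875.39 = 67570.99
Supplier B (EXW):
CIF value = EXW price + inland to port + export clearance + origin terminal + freight + insurance = 48992.43 + 1335.28 + 402.09 + 605.04 + 7287.28 + 496.26 = 59118.38
Import duty = 59118.38 × 3% = 1773.55
Buyer bears (B): 1335.28 + 402.09 + 605.04 + 7287.28 + 496.26 + 1237.83 + 168.86 + 1775.85 = 13308.49
Landed cost (B) = invoice 48992.43 + 13308.49 + duty 1773.55 = 64074.47
Difference = |67570.99 − 64074.47| = 3496.52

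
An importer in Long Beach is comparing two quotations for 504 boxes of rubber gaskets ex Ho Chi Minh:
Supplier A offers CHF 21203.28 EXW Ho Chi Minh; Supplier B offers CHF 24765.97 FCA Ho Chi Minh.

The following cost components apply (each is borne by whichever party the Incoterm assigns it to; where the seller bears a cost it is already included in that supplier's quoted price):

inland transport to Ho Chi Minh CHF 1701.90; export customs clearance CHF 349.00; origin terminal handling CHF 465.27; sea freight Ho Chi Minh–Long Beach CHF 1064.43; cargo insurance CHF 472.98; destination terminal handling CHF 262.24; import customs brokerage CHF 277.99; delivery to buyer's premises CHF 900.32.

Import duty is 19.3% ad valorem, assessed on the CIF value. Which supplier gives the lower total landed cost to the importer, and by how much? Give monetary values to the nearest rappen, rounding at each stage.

Supplier A (EXW):
CIF value = EXW price + inland to port + export clearance + origin terminal + freight + insurance = 21203.28 + 1701.90 + 349.00 + 465.27 + 1064.43 + 472.98 = 25256.86
Import duty = 25256.86 × 19.3% = 4874.57
Buyer bears (A): 1701.90 + 349.00 + 465.27 + 1064.43 + 472.98 + 262.24 + 277.99 + 900.32 = 5494.13
Landed cost (A) = invoice 21203.28 + 5494.13 + duty 4874.57 = 31571.98
Supplier B (FCA):
CIF value = FCA price + origin terminal + freight + insurance = 24765.97 + 465.27 + 1064.43 + 472.98 = 26768.65
Import duty = 26768.65 × 19.3% = 5166.35
Buyer bears (B): 465.27 + 1064.43 + 472.98 + 262.24 + 277.99 + 900.32 = 3443.23
Landed cost (B) = invoice 24765.97 + 3443.23 + duty 5166.35 = 33375.55
Difference = |31571.98 − 33375.55| = 1803.57

Supplier A is cheaper by CHF 1803.57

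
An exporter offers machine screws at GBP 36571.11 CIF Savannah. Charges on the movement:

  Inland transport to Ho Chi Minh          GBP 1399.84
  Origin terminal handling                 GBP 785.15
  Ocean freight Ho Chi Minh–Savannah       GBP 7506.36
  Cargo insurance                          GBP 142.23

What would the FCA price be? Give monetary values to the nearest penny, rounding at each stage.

FCA price: GBP 28137.37

Not relevant to the conversion: inland to port — on the seller under both CIF and FCA; already in the CIF price and stays in the FCA price.
From CIF to FCA, the seller no longer bears: origin terminal, freight, insurance.
FCA price = 36571.11 − 785.15 − 7506.36 − 142.23 = 28137.37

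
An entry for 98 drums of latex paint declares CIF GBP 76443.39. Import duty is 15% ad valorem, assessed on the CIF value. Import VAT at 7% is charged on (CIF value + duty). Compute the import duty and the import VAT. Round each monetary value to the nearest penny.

Import duty = 76443.39 × 15% = 11466.51
VAT base = CIF + duty = 76443.39 + 11466.51 = 87909.90
Import VAT = 87909.90 × 7% = 6153.69

Import duty: GBP 11466.51; import VAT: GBP 6153.69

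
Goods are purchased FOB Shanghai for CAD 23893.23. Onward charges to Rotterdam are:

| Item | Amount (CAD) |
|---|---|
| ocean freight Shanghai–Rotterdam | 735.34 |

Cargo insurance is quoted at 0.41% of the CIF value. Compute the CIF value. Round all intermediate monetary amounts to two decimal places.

CIF value: CAD 24729.96

Let C be the CIF value. C = FOB price + freight + 0.41% × C
C − 0.41% × C = 23893.23 + 735.34
0.9959 × C = 24628.57
C = 24628.57 / 0.9959 = 24729.96
Insurance premium = 0.41% × 24729.96 = 101.39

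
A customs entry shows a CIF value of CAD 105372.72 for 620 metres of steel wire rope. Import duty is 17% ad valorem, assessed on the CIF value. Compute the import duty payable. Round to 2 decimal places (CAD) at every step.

Import duty = 105372.72 × 17% = 17913.36

Import duty: CAD 17913.36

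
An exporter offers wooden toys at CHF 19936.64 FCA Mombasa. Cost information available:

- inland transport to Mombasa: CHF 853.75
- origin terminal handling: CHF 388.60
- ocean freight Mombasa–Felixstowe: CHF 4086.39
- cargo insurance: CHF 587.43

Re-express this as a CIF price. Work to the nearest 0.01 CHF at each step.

CIF price: CHF 24999.06

Not relevant to the conversion: inland to port — on the seller under both FCA and CIF; already in the FCA price and stays in the CIF price.
From FCA to CIF, the seller additionally bears: origin terminal, freight, insurance.
CIF price = 19936.64 + 388.60 + 4086.39 + 587.43 = 24999.06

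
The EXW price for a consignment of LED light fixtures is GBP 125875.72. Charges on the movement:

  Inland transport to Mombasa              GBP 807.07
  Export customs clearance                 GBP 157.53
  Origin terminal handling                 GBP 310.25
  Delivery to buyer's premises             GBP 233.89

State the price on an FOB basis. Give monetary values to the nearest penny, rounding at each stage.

FOB price: GBP 127150.57

Not relevant to the conversion: delivery — on the buyer under both terms; not part of either seller's price.
From EXW to FOB, the seller additionally bears: inland to port, export clearance, origin terminal.
FOB price = 125875.72 + 807.07 + 157.53 + 310.25 = 127150.57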